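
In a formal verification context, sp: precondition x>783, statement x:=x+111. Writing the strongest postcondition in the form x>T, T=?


Formula: sp(P, x:=E) = exists old_x. (x = E[old_x/x]) AND P[old_x/x] (old_x is the value of x before the assignment; eliminate old_x by solving x = E[old_x/x] for old_x)
Step 1: Precondition P: x>783, i.e. old_x > 783
Step 2: Assignment gives x = old_x + 111, so old_x = x - 111
Step 3: Substitute into P: x - 111 > 783
Step 4: Simplify: x > 783+111 = 894

894


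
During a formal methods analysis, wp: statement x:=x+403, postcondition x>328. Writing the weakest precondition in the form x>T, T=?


Formula: wp(x:=E, P) = P[E/x] (substitute E for x in postcondition)
Step 1: Postcondition: x>328
Step 2: Substitute x+403 for x: x+403>328
Step 3: Solve for x: x > 328-403 = -75

-75


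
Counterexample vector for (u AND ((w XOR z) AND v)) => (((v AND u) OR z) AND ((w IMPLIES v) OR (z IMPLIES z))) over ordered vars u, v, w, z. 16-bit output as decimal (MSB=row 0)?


F1 = (u AND ((w XOR z) AND v))
F2 = (((v AND u) OR z) AND ((w IMPLIES v) OR (z IMPLIES z)))
Counterexample to F1=>F2 is where F1=1 and F2=0.
Evaluate each row (bits = u,v,w,z, MSB first):
  row 0 [0000]: F1=0 F2=0 -> F1&~F2 -> 0
  row 1 [0001]: F1=0 F2=1 -> F1&~F2 -> 0
  row 2 [0010]: F1=0 F2=0 -> F1&~F2 -> 0
  row 3 [0011]: F1=0 F2=1 -> F1&~F2 -> 0
  row 4 [0100]: F1=0 F2=0 -> F1&~F2 -> 0
  row 5 [0101]: F1=0 F2=1 -> F1&~F2 -> 0
  row 6 [0110]: F1=0 F2=0 -> F1&~F2 -> 0
  row 7 [0111]: F1=0 F2=1 -> F1&~F2 -> 0
  row 8 [1000]: F1=0 F2=0 -> F1&~F2 -> 0
  row 9 [1001]: F1=0 F2=1 -> F1&~F2 -> 0
  row 10 [1010]: F1=0 F2=0 -> F1&~F2 -> 0
  row 11 [1011]: F1=0 F2=1 -> F1&~F2 -> 0
  row 12 [1100]: F1=0 F2=1 -> F1&~F2 -> 0
  row 13 [1101]: F1=1 F2=1 -> F1&~F2 -> 0
  row 14 [1110]: F1=1 F2=1 -> F1&~F2 -> 0
  row 15 [1111]: F1=0 F2=1 -> F1&~F2 -> 0
Full result column, 4 rows per line (u,v fixed per line; w,z runs 00..11 left to right):
  rows 0-3 [u,v=00]: 0000  = hex 0
  rows 4-7 [u,v=01]: 0000  = hex 0
  rows 8-11 [u,v=10]: 0000  = hex 0
  rows 12-15 [u,v=11]: 0000  = hex 0
Counterexample vector (row 0 .. row 15) = 0000000000000000
Output column grouped in 4s = 0000 0000 0000 0000 = 0x0000
Convert to decimal digit by digit (value = value*16 + digit):
  0 -> 0
  0*16 + 0 = 0
  0*16 + 0 = 0
  0*16 + 0 = 0
Decimal = 0

0


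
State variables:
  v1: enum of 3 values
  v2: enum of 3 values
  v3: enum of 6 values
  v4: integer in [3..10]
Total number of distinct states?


State space = product of domain sizes of all variables.
Domain sizes:
  v1 (enum of 3 values): 3
  v2 (enum of 3 values): 3
  v3 (enum of 6 values): 6
  v4 (integer in [3..10]): 8
Product = 3 * 3 * 6 * 8 = 432

432


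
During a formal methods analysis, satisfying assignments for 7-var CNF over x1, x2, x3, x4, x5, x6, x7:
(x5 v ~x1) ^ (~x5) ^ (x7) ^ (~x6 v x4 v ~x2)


CNF with 4 clauses over 7 vars (128 assignments).
An assignment satisfies CNF iff every clause has >=1 true literal.
Check each row (bits = x1,x2,x3,x4,x5,x6,x7; clause T/F shown):
  row 0 [0000000]: clauses=TTFT -> 0
  row 1 [0000001]: clauses=TTTT -> 1
  row 2 [0000010]: clauses=TTFT -> 0
  row 3 [0000011]: clauses=TTTT -> 1
  row 4 [0000100]: clauses=TFFT -> 0
  (every remaining row is evaluated the same way; all 128 results are listed next)
Full result column, 8 rows per line (x1,x2,x3,x4 fixed per line; x5,x6,x7 runs 000..111 left to right):
  rows 0-7 [x1,x2,x3,x4=0000]: 01010000  (ones: 2)
  rows 8-15 [x1,x2,x3,x4=0001]: 01010000  (ones: 2)
  rows 16-23 [x1,x2,x3,x4=0010]: 01010000  (ones: 2)
  rows 24-31 [x1,x2,x3,x4=0011]: 01010000  (ones: 2)
  rows 32-39 [x1,x2,x3,x4=0100]: 01000000  (ones: 1)
  rows 40-47 [x1,x2,x3,x4=0101]: 01010000  (ones: 2)
  rows 48-55 [x1,x2,x3,x4=0110]: 01000000  (ones: 1)
  rows 56-63 [x1,x2,x3,x4=0111]: 01010000  (ones: 2)
  rows 64-71 [x1,x2,x3,x4=1000]: 00000000  (ones: 0)
  rows 72-79 [x1,x2,x3,x4=1001]: 00000000  (ones: 0)
  rows 80-87 [x1,x2,x3,x4=1010]: 00000000  (ones: 0)
  rows 88-95 [x1,x2,x3,x4=1011]: 00000000  (ones: 0)
  rows 96-103 [x1,x2,x3,x4=1100]: 00000000  (ones: 0)
  rows 104-111 [x1,x2,x3,x4=1101]: 00000000  (ones: 0)
  rows 112-119 [x1,x2,x3,x4=1110]: 00000000  (ones: 0)
  rows 120-127 [x1,x2,x3,x4=1111]: 00000000  (ones: 0)
Satisfying assignments = 2+2+2+2+1+2+1+2+0+0+0+0+0+0+0+0 = 14

14


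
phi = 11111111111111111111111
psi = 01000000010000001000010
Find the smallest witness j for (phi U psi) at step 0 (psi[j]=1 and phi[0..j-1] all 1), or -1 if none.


(phi U psi) at 0: need smallest j with psi[j]=1 and phi[i]=1 for all i in [0,j).
Scan from step 0:
  step 0: phi=1, psi=0 -> continue
  step 1: psi=1 and phi held for [0,1) -> witness found
Witness step = 1

1


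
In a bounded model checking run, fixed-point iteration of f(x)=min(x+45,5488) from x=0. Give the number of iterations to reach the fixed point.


Step 1: x=0, cap=5488, increment=45
Step 2: x grows by 45 each step until capped at 5488; fixed point is x=5488
Step 3: iterations = ceil(5488/45) = 122

122


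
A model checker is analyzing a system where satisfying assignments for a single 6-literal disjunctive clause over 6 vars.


Step 1: Total=2^6=64
Step 2: Unsat when all 6 false: 2^0=1
Step 3: Sat=64-1=63

63


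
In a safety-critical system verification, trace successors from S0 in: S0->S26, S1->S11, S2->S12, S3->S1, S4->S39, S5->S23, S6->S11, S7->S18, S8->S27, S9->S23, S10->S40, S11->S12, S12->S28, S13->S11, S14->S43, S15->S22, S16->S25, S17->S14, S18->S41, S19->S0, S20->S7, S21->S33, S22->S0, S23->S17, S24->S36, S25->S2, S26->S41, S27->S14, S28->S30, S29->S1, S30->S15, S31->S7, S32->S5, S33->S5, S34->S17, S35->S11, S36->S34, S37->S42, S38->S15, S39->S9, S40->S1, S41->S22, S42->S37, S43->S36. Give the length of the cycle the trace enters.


Trace from S0 until a state repeats:
  S0 -> S26 -> S41 -> S22 -> S0
S0 first seen at step 0, revisited at step 4.
Cycle length = 4 - 0 = 4

4


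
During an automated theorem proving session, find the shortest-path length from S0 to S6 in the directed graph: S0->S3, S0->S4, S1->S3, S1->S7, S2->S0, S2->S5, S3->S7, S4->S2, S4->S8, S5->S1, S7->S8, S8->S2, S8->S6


BFS layer-by-layer from S0:
  dist 0: {S0}
  dist 1: {S3, S4}
  dist 2: {S2, S7, S8}
  dist 3: {S5, S6}
  -> S6 reached at distance 3
Shortest path length = 3

3


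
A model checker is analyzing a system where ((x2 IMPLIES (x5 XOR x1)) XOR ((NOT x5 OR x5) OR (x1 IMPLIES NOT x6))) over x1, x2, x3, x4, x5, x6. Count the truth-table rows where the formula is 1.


Formula: ((x2 IMPLIES (x5 XOR x1)) XOR ((NOT x5 OR x5) OR (x1 IMPLIES NOT x6))) over 6 vars (64 rows)
Evaluate each row (x1, x2, x3, x4, x5, x6 as bits, MSB first):
  row 0 [000000]: ((0 IMPLIES (0 XOR 0)) XOR ((NOT 0 OR 0) OR (0 IMPLIES NOT 0))) -> 0
  row 1 [000001]: ((0 IMPLIES (0 XOR 0)) XOR ((NOT 0 OR 0) OR (0 IMPLIES NOT 1))) -> 0
  row 2 [000010]: ((0 IMPLIES (1 XOR 0)) XOR ((NOT 1 OR 1) OR (0 IMPLIES NOT 0))) -> 0
  row 3 [000011]: ((0 IMPLIES (1 XOR 0)) XOR ((NOT 1 OR 1) OR (0 IMPLIES NOT 1))) -> 0
  row 4 [000100]: ((0 IMPLIES (0 XOR 0)) XOR ((NOT 0 OR 0) OR (0 IMPLIES NOT 0))) -> 0
  (every remaining row is evaluated the same way; all 64 results are listed next)
Full result column, 8 rows per line (x1,x2,x3 fixed per line; x4,x5,x6 runs 000..111 left to right):
  rows 0-7 [x1,x2,x3=000]: 00000000  (ones: 0)
  rows 8-15 [x1,x2,x3=001]: 00000000  (ones: 0)
  rows 16-23 [x1,x2,x3=010]: 11001100  (ones: 4)
  rows 24-31 [x1,x2,x3=011]: 11001100  (ones: 4)
  rows 32-39 [x1,x2,x3=100]: 00000000  (ones: 0)
  rows 40-47 [x1,x2,x3=101]: 00000000  (ones: 0)
  rows 48-55 [x1,x2,x3=110]: 00110011  (ones: 4)
  rows 56-63 [x1,x2,x3=111]: 00110011  (ones: 4)
Count of 1-rows = 0+0+4+4+0+0+4+4 = 16

16


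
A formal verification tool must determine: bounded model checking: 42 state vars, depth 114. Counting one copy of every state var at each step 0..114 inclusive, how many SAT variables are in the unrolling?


BMC unrolls to depth k, creating one copy of each state var for steps 0..k.
Step count = 114 + 1 = 115 (steps 0 through 114)
Vars per step = 42
Total = 42 * 115 = 4830

4830


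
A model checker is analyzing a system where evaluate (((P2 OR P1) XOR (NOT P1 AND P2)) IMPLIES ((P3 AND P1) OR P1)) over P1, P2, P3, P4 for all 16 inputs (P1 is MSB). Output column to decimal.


Formula: (((P2 OR P1) XOR (NOT P1 AND P2)) IMPLIES ((P3 AND P1) OR P1)) over P1, P2, P3, P4 (16 rows)
Evaluate each row (bits = P1,P2,P3,P4, MSB first):
  row 0 [0000]: (((0 OR 0) XOR (NOT 0 AND 0)) IMPLIES ((0 AND 0) OR 0)) -> 1
  row 1 [0001]: (((0 OR 0) XOR (NOT 0 AND 0)) IMPLIES ((0 AND 0) OR 0)) -> 1
  row 2 [0010]: (((0 OR 0) XOR (NOT 0 AND 0)) IMPLIES ((1 AND 0) OR 0)) -> 1
  row 3 [0011]: (((0 OR 0) XOR (NOT 0 AND 0)) IMPLIES ((1 AND 0) OR 0)) -> 1
  row 4 [0100]: (((1 OR 0) XOR (NOT 0 AND 1)) IMPLIES ((0 AND 0) OR 0)) -> 1
  row 5 [0101]: (((1 OR 0) XOR (NOT 0 AND 1)) IMPLIES ((0 AND 0) OR 0)) -> 1
  row 6 [0110]: (((1 OR 0) XOR (NOT 0 AND 1)) IMPLIES ((1 AND 0) OR 0)) -> 1
  row 7 [0111]: (((1 OR 0) XOR (NOT 0 AND 1)) IMPLIES ((1 AND 0) OR 0)) -> 1
  row 8 [1000]: (((0 OR 1) XOR (NOT 1 AND 0)) IMPLIES ((0 AND 1) OR 1)) -> 1
  row 9 [1001]: (((0 OR 1) XOR (NOT 1 AND 0)) IMPLIES ((0 AND 1) OR 1)) -> 1
  row 10 [1010]: (((0 OR 1) XOR (NOT 1 AND 0)) IMPLIES ((1 AND 1) OR 1)) -> 1
  row 11 [1011]: (((0 OR 1) XOR (NOT 1 AND 0)) IMPLIES ((1 AND 1) OR 1)) -> 1
  row 12 [1100]: (((1 OR 1) XOR (NOT 1 AND 1)) IMPLIES ((0 AND 1) OR 1)) -> 1
  row 13 [1101]: (((1 OR 1) XOR (NOT 1 AND 1)) IMPLIES ((0 AND 1) OR 1)) -> 1
  row 14 [1110]: (((1 OR 1) XOR (NOT 1 AND 1)) IMPLIES ((1 AND 1) OR 1)) -> 1
  row 15 [1111]: (((1 OR 1) XOR (NOT 1 AND 1)) IMPLIES ((1 AND 1) OR 1)) -> 1
Full result column, 4 rows per line (P1,P2 fixed per line; P3,P4 runs 00..11 left to right):
  rows 0-3 [P1,P2=00]: 1111  = hex F
  rows 4-7 [P1,P2=01]: 1111  = hex F
  rows 8-11 [P1,P2=10]: 1111  = hex F
  rows 12-15 [P1,P2=11]: 1111  = hex F
Output column (row 0 .. row 15) = 1111111111111111
Output column grouped in 4s = 1111 1111 1111 1111 = 0xFFFF
Convert to decimal digit by digit (value = value*16 + digit):
  F -> 15
  15*16 + 15 (F) = 255
  255*16 + 15 (F) = 4095
  4095*16 + 15 (F) = 65535
Decimal = 65535

65535


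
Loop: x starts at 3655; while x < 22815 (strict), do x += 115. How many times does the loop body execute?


Step 1: x goes from 3655 toward 22815 by 115; the body runs while x<22815, so iterations = ceil((bound-start)/step)
Step 2: Distance=19160
Step 3: ceil(19160/115)=167

167


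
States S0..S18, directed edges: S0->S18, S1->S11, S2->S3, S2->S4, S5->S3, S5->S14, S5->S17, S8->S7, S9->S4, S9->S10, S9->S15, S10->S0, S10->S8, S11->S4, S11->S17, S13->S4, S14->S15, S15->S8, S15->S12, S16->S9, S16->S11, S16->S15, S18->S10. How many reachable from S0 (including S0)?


BFS from S0:
  layer 0: {S0}
  layer 1: {S18}
  layer 2: {S10}
  layer 3: {S8}
  layer 4: {S7}
Reachable set: {S0, S7, S8, S10, S18}
Count = 5

5


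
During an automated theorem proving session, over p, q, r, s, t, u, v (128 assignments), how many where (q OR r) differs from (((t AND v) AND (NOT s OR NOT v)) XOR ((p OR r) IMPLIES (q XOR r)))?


F1 = (q OR r)
F2 = (((t AND v) AND (NOT s OR NOT v)) XOR ((p OR r) IMPLIES (q XOR r)))
Evaluate both on each of 128 rows (bits = p,q,r,s,t,u,v):
  row 0 [0000000]: F1=0 F2=1 (differ) -> 1
  row 1 [0000001]: F1=0 F2=1 (differ) -> 1
  row 2 [0000010]: F1=0 F2=1 (differ) -> 1
  row 3 [0000011]: F1=0 F2=1 (differ) -> 1
  row 4 [0000100]: F1=0 F2=1 (differ) -> 1
  (every remaining row is evaluated the same way; all 128 results are listed next)
Full result column, 8 rows per line (p,q,r,s fixed per line; t,u,v runs 000..111 left to right):
  rows 0-7 [p,q,r,s=0000]: 11111010  (ones: 6)
  rows 8-15 [p,q,r,s=0001]: 11111111  (ones: 8)
  rows 16-23 [p,q,r,s=0010]: 00000101  (ones: 2)
  rows 24-31 [p,q,r,s=0011]: 00000000  (ones: 0)
  rows 32-39 [p,q,r,s=0100]: 00000101  (ones: 2)
  rows 40-47 [p,q,r,s=0101]: 00000000  (ones: 0)
  rows 48-55 [p,q,r,s=0110]: 11111010  (ones: 6)
  rows 56-63 [p,q,r,s=0111]: 11111111  (ones: 8)
  rows 64-71 [p,q,r,s=1000]: 00000101  (ones: 2)
  rows 72-79 [p,q,r,s=1001]: 00000000  (ones: 0)
  rows 80-87 [p,q,r,s=1010]: 00000101  (ones: 2)
  rows 88-95 [p,q,r,s=1011]: 00000000  (ones: 0)
  rows 96-103 [p,q,r,s=1100]: 00000101  (ones: 2)
  rows 104-111 [p,q,r,s=1101]: 00000000  (ones: 0)
  rows 112-119 [p,q,r,s=1110]: 11111010  (ones: 6)
  rows 120-127 [p,q,r,s=1111]: 11111111  (ones: 8)
Disagreements = 6+8+2+0+2+0+6+8+2+0+2+0+2+0+6+8 = 52

52


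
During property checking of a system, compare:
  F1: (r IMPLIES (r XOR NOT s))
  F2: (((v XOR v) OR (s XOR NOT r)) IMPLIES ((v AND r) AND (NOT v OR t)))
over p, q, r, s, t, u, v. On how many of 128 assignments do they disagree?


F1 = (r IMPLIES (r XOR NOT s))
F2 = (((v XOR v) OR (s XOR NOT r)) IMPLIES ((v AND r) AND (NOT v OR t)))
Evaluate both on each of 128 rows (bits = p,q,r,s,t,u,v):
  row 0 [0000000]: F1=1 F2=0 (differ) -> 1
  row 1 [0000001]: F1=1 F2=0 (differ) -> 1
  row 2 [0000010]: F1=1 F2=0 (differ) -> 1
  row 3 [0000011]: F1=1 F2=0 (differ) -> 1
  row 4 [0000100]: F1=1 F2=0 (differ) -> 1
  (every remaining row is evaluated the same way; all 128 results are listed next)
Full result column, 8 rows per line (p,q,r,s fixed per line; t,u,v runs 000..111 left to right):
  rows 0-7 [p,q,r,s=0000]: 11111111  (ones: 8)
  rows 8-15 [p,q,r,s=0001]: 00000000  (ones: 0)
  rows 16-23 [p,q,r,s=0010]: 11111111  (ones: 8)
  rows 24-31 [p,q,r,s=0011]: 11111010  (ones: 6)
  rows 32-39 [p,q,r,s=0100]: 11111111  (ones: 8)
  rows 40-47 [p,q,r,s=0101]: 00000000  (ones: 0)
  rows 48-55 [p,q,r,s=0110]: 11111111  (ones: 8)
  rows 56-63 [p,q,r,s=0111]: 11111010  (ones: 6)
  rows 64-71 [p,q,r,s=1000]: 11111111  (ones: 8)
  rows 72-79 [p,q,r,s=1001]: 00000000  (ones: 0)
  rows 80-87 [p,q,r,s=1010]: 11111111  (ones: 8)
  rows 88-95 [p,q,r,s=1011]: 11111010  (ones: 6)
  rows 96-103 [p,q,r,s=1100]: 11111111  (ones: 8)
  rows 104-111 [p,q,r,s=1101]: 00000000  (ones: 0)
  rows 112-119 [p,q,r,s=1110]: 11111111  (ones: 8)
  rows 120-127 [p,q,r,s=1111]: 11111010  (ones: 6)
Disagreements = 8+0+8+6+8+0+8+6+8+0+8+6+8+0+8+6 = 88

88


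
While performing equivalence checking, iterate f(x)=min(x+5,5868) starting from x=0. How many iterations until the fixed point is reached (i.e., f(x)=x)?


Step 1: x=0, cap=5868, increment=5
Step 2: x grows by 5 each step until capped at 5868; fixed point is x=5868
Step 3: iterations = ceil(5868/5) = 1174

1174


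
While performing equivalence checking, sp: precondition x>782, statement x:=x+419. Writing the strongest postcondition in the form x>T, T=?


Formula: sp(P, x:=E) = exists old_x. (x = E[old_x/x]) AND P[old_x/x] (old_x is the value of x before the assignment; eliminate old_x by solving x = E[old_x/x] for old_x)
Step 1: Precondition P: x>782, i.e. old_x > 782
Step 2: Assignment gives x = old_x + 419, so old_x = x - 419
Step 3: Substitute into P: x - 419 > 782
Step 4: Simplify: x > 782+419 = 1201

1201


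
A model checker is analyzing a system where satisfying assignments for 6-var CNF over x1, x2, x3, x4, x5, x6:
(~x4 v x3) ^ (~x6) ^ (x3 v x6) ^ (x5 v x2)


CNF with 4 clauses over 6 vars (64 assignments).
An assignment satisfies CNF iff every clause has >=1 true literal.
Check each row (bits = x1,x2,x3,x4,x5,x6; clause T/F shown):
  row 0 [000000]: clauses=TTFF -> 0
  row 1 [000001]: clauses=TFTF -> 0
  row 2 [000010]: clauses=TTFT -> 0
  row 3 [000011]: clauses=TFTT -> 0
  row 4 [000100]: clauses=FTFF -> 0
  (every remaining row is evaluated the same way; all 64 results are listed next)
Full result column, 8 rows per line (x1,x2,x3 fixed per line; x4,x5,x6 runs 000..111 left to right):
  rows 0-7 [x1,x2,x3=000]: 00000000  (ones: 0)
  rows 8-15 [x1,x2,x3=001]: 00100010  (ones: 2)
  rows 16-23 [x1,x2,x3=010]: 00000000  (ones: 0)
  rows 24-31 [x1,x2,x3=011]: 10101010  (ones: 4)
  rows 32-39 [x1,x2,x3=100]: 00000000  (ones: 0)
  rows 40-47 [x1,x2,x3=101]: 00100010  (ones: 2)
  rows 48-55 [x1,x2,x3=110]: 00000000  (ones: 0)
  rows 56-63 [x1,x2,x3=111]: 10101010  (ones: 4)
Satisfying assignments = 0+2+0+4+0+2+0+4 = 12

12


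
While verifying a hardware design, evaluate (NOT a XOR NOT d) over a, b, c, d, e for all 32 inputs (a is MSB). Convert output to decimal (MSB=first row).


Formula: (NOT a XOR NOT d) over a, b, c, d, e (32 rows)
Evaluate each row (bits = a,b,c,d,e, MSB first):
  row 0 [00000]: (NOT 0 XOR NOT 0) -> 0
  row 1 [00001]: (NOT 0 XOR NOT 0) -> 0
  row 2 [00010]: (NOT 0 XOR NOT 1) -> 1
  row 3 [00011]: (NOT 0 XOR NOT 1) -> 1
  row 4 [00100]: (NOT 0 XOR NOT 0) -> 0
  row 5 [00101]: (NOT 0 XOR NOT 0) -> 0
  row 6 [00110]: (NOT 0 XOR NOT 1) -> 1
  row 7 [00111]: (NOT 0 XOR NOT 1) -> 1
  row 8 [01000]: (NOT 0 XOR NOT 0) -> 0
  row 9 [01001]: (NOT 0 XOR NOT 0) -> 0
  row 10 [01010]: (NOT 0 XOR NOT 1) -> 1
  row 11 [01011]: (NOT 0 XOR NOT 1) -> 1
  row 12 [01100]: (NOT 0 XOR NOT 0) -> 0
  row 13 [01101]: (NOT 0 XOR NOT 0) -> 0
  row 14 [01110]: (NOT 0 XOR NOT 1) -> 1
  row 15 [01111]: (NOT 0 XOR NOT 1) -> 1
  row 16 [10000]: (NOT 1 XOR NOT 0) -> 1
  row 17 [10001]: (NOT 1 XOR NOT 0) -> 1
  row 18 [10010]: (NOT 1 XOR NOT 1) -> 0
  row 19 [10011]: (NOT 1 XOR NOT 1) -> 0
  row 20 [10100]: (NOT 1 XOR NOT 0) -> 1
  row 21 [10101]: (NOT 1 XOR NOT 0) -> 1
  row 22 [10110]: (NOT 1 XOR NOT 1) -> 0
  row 23 [10111]: (NOT 1 XOR NOT 1) -> 0
  row 24 [11000]: (NOT 1 XOR NOT 0) -> 1
  row 25 [11001]: (NOT 1 XOR NOT 0) -> 1
  row 26 [11010]: (NOT 1 XOR NOT 1) -> 0
  row 27 [11011]: (NOT 1 XOR NOT 1) -> 0
  row 28 [11100]: (NOT 1 XOR NOT 0) -> 1
  row 29 [11101]: (NOT 1 XOR NOT 0) -> 1
  row 30 [11110]: (NOT 1 XOR NOT 1) -> 0
  row 31 [11111]: (NOT 1 XOR NOT 1) -> 0
Full result column, 4 rows per line (a,b,c fixed per line; d,e runs 00..11 left to right):
  rows 0-3 [a,b,c=000]: 0011  = hex 3
  rows 4-7 [a,b,c=001]: 0011  = hex 3
  rows 8-11 [a,b,c=010]: 0011  = hex 3
  rows 12-15 [a,b,c=011]: 0011  = hex 3
  rows 16-19 [a,b,c=100]: 1100  = hex C
  rows 20-23 [a,b,c=101]: 1100  = hex C
  rows 24-27 [a,b,c=110]: 1100  = hex C
  rows 28-31 [a,b,c=111]: 1100  = hex C
Output column (row 0 .. row 31) = 00110011001100111100110011001100
Output column grouped in 4s = 0011 0011 0011 0011 1100 1100 1100 1100 = 0x3333CCCC
Convert to decimal digit by digit (value = value*16 + digit):
  3 -> 3
  3*16 + 3 = 51
  51*16 + 3 = 819
  819*16 + 3 = 13107
  13107*16 + 12 (C) = 209724
  209724*16 + 12 (C) = 3355596
  3355596*16 + 12 (C) = 53689548
  53689548*16 + 12 (C) = 859032780
Decimal = 859032780

859032780


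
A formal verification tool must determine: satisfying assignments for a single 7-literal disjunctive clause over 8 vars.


Step 1: Total=2^8=256
Step 2: Unsat when all 7 false: 2^1=2
Step 3: Sat=256-2=254

254


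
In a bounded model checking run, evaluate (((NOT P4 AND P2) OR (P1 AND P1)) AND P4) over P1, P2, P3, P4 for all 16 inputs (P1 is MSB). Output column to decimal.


Formula: (((NOT P4 AND P2) OR (P1 AND P1)) AND P4) over P1, P2, P3, P4 (16 rows)
Evaluate each row (bits = P1,P2,P3,P4, MSB first):
  row 0 [0000]: (((NOT 0 AND 0) OR (0 AND 0)) AND 0) -> 0
  row 1 [0001]: (((NOT 1 AND 0) OR (0 AND 0)) AND 1) -> 0
  row 2 [0010]: (((NOT 0 AND 0) OR (0 AND 0)) AND 0) -> 0
  row 3 [0011]: (((NOT 1 AND 0) OR (0 AND 0)) AND 1) -> 0
  row 4 [0100]: (((NOT 0 AND 1) OR (0 AND 0)) AND 0) -> 0
  row 5 [0101]: (((NOT 1 AND 1) OR (0 AND 0)) AND 1) -> 0
  row 6 [0110]: (((NOT 0 AND 1) OR (0 AND 0)) AND 0) -> 0
  row 7 [0111]: (((NOT 1 AND 1) OR (0 AND 0)) AND 1) -> 0
  row 8 [1000]: (((NOT 0 AND 0) OR (1 AND 1)) AND 0) -> 0
  row 9 [1001]: (((NOT 1 AND 0) OR (1 AND 1)) AND 1) -> 1
  row 10 [1010]: (((NOT 0 AND 0) OR (1 AND 1)) AND 0) -> 0
  row 11 [1011]: (((NOT 1 AND 0) OR (1 AND 1)) AND 1) -> 1
  row 12 [1100]: (((NOT 0 AND 1) OR (1 AND 1)) AND 0) -> 0
  row 13 [1101]: (((NOT 1 AND 1) OR (1 AND 1)) AND 1) -> 1
  row 14 [1110]: (((NOT 0 AND 1) OR (1 AND 1)) AND 0) -> 0
  row 15 [1111]: (((NOT 1 AND 1) OR (1 AND 1)) AND 1) -> 1
Full result column, 4 rows per line (P1,P2 fixed per line; P3,P4 runs 00..11 left to right):
  rows 0-3 [P1,P2=00]: 0000  = hex 0
  rows 4-7 [P1,P2=01]: 0000  = hex 0
  rows 8-11 [P1,P2=10]: 0101  = hex 5
  rows 12-15 [P1,P2=11]: 0101  = hex 5
Output column (row 0 .. row 15) = 0000000001010101
Output column grouped in 4s = 0000 0000 0101 0101 = 0x0055
Convert to decimal digit by digit (value = value*16 + digit):
  0 -> 0
  0*16 + 0 = 0
  0*16 + 5 = 5
  5*16 + 5 = 85
Decimal = 85

85


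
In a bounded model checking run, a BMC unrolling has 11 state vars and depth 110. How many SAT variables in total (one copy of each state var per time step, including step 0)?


BMC unrolls to depth k, creating one copy of each state var for steps 0..k.
Step count = 110 + 1 = 111 (steps 0 through 110)
Vars per step = 11
Total = 11 * 111 = 1221

1221


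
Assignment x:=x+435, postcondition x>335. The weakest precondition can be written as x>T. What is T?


Formula: wp(x:=E, P) = P[E/x] (substitute E for x in postcondition)
Step 1: Postcondition: x>335
Step 2: Substitute x+435 for x: x+435>335
Step 3: Solve for x: x > 335-435 = -100

-100


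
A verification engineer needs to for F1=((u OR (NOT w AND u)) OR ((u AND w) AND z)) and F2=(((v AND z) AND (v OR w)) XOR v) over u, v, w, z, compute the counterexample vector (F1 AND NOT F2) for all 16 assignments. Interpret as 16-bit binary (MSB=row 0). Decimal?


F1 = ((u OR (NOT w AND u)) OR ((u AND w) AND z))
F2 = (((v AND z) AND (v OR w)) XOR v)
Counterexample to F1=>F2 is where F1=1 and F2=0.
Evaluate each row (bits = u,v,w,z, MSB first):
  row 0 [0000]: F1=0 F2=0 -> F1&~F2 -> 0
  row 1 [0001]: F1=0 F2=0 -> F1&~F2 -> 0
  row 2 [0010]: F1=0 F2=0 -> F1&~F2 -> 0
  row 3 [0011]: F1=0 F2=0 -> F1&~F2 -> 0
  row 4 [0100]: F1=0 F2=1 -> F1&~F2 -> 0
  row 5 [0101]: F1=0 F2=0 -> F1&~F2 -> 0
  row 6 [0110]: F1=0 F2=1 -> F1&~F2 -> 0
  row 7 [0111]: F1=0 F2=0 -> F1&~F2 -> 0
  row 8 [1000]: F1=1 F2=0 -> F1&~F2 -> 1
  row 9 [1001]: F1=1 F2=0 -> F1&~F2 -> 1
  row 10 [1010]: F1=1 F2=0 -> F1&~F2 -> 1
  row 11 [1011]: F1=1 F2=0 -> F1&~F2 -> 1
  row 12 [1100]: F1=1 F2=1 -> F1&~F2 -> 0
  row 13 [1101]: F1=1 F2=0 -> F1&~F2 -> 1
  row 14 [1110]: F1=1 F2=1 -> F1&~F2 -> 0
  row 15 [1111]: F1=1 F2=0 -> F1&~F2 -> 1
Full result column, 4 rows per line (u,v fixed per line; w,z runs 00..11 left to right):
  rows 0-3 [u,v=00]: 0000  = hex 0
  rows 4-7 [u,v=01]: 0000  = hex 0
  rows 8-11 [u,v=10]: 1111  = hex F
  rows 12-15 [u,v=11]: 0101  = hex 5
Counterexample vector (row 0 .. row 15) = 0000000011110101
Output column grouped in 4s = 0000 0000 1111 0101 = 0x00F5
Convert to decimal digit by digit (value = value*16 + digit):
  0 -> 0
  0*16 + 0 = 0
  0*16 + 15 (F) = 15
  15*16 + 5 = 245
Decimal = 245

245


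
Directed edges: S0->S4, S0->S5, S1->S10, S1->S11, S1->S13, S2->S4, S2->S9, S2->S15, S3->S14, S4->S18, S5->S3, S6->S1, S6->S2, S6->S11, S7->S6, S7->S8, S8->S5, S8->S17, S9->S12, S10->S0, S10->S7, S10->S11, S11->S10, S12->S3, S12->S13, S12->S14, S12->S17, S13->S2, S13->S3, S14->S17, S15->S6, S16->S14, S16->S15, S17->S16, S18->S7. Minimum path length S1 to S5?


BFS layer-by-layer from S1:
  dist 0: {S1}
  dist 1: {S10, S11, S13}
  dist 2: {S0, S2, S3, S7}
  dist 3: {S4, S5, S6, S8, S9, S14, S15}
  -> S5 reached at distance 3
Shortest path length = 3

3


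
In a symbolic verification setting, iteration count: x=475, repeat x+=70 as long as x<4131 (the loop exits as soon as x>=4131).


Step 1: x goes from 475 toward 4131 by 70; the body runs while x<4131, so iterations = ceil((bound-start)/step)
Step 2: Distance=3656
Step 3: ceil(3656/70)=53

53


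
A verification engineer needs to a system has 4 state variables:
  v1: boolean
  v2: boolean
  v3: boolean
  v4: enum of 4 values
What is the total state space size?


State space = product of domain sizes of all variables.
Domain sizes:
  v1 (boolean): 2
  v2 (boolean): 2
  v3 (boolean): 2
  v4 (enum of 4 values): 4
Product = 2 * 2 * 2 * 4 = 32

32


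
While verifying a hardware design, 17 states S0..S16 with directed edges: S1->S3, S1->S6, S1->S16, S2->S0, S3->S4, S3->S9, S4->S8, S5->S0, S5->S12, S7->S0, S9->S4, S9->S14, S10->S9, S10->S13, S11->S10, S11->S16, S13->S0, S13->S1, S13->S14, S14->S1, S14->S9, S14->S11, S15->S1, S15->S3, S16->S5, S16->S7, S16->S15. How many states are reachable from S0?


BFS from S0:
  layer 0: {S0}
Reachable set: {S0}
Count = 1

1


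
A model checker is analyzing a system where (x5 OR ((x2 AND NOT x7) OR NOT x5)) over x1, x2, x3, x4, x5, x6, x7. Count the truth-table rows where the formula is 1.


Formula: (x5 OR ((x2 AND NOT x7) OR NOT x5)) over 7 vars (128 rows)
Evaluate each row (x1, x2, x3, x4, x5, x6, x7 as bits, MSB first):
  row 0 [0000000]: (0 OR ((0 AND NOT 0) OR NOT 0)) -> 1
  row 1 [0000001]: (0 OR ((0 AND NOT 1) OR NOT 0)) -> 1
  row 2 [0000010]: (0 OR ((0 AND NOT 0) OR NOT 0)) -> 1
  row 3 [0000011]: (0 OR ((0 AND NOT 1) OR NOT 0)) -> 1
  row 4 [0000100]: (1 OR ((0 AND NOT 0) OR NOT 1)) -> 1
  (every remaining row is evaluated the same way; all 128 results are listed next)
Full result column, 8 rows per line (x1,x2,x3,x4 fixed per line; x5,x6,x7 runs 000..111 left to right):
  rows 0-7 [x1,x2,x3,x4=0000]: 11111111  (ones: 8)
  rows 8-15 [x1,x2,x3,x4=0001]: 11111111  (ones: 8)
  rows 16-23 [x1,x2,x3,x4=0010]: 11111111  (ones: 8)
  rows 24-31 [x1,x2,x3,x4=0011]: 11111111  (ones: 8)
  rows 32-39 [x1,x2,x3,x4=0100]: 11111111  (ones: 8)
  rows 40-47 [x1,x2,x3,x4=0101]: 11111111  (ones: 8)
  rows 48-55 [x1,x2,x3,x4=0110]: 11111111  (ones: 8)
  rows 56-63 [x1,x2,x3,x4=0111]: 11111111  (ones: 8)
  rows 64-71 [x1,x2,x3,x4=1000]: 11111111  (ones: 8)
  rows 72-79 [x1,x2,x3,x4=1001]: 11111111  (ones: 8)
  rows 80-87 [x1,x2,x3,x4=1010]: 11111111  (ones: 8)
  rows 88-95 [x1,x2,x3,x4=1011]: 11111111  (ones: 8)
  rows 96-103 [x1,x2,x3,x4=1100]: 11111111  (ones: 8)
  rows 104-111 [x1,x2,x3,x4=1101]: 11111111  (ones: 8)
  rows 112-119 [x1,x2,x3,x4=1110]: 11111111  (ones: 8)
  rows 120-127 [x1,x2,x3,x4=1111]: 11111111  (ones: 8)
Count of 1-rows = 8+8+8+8+8+8+8+8+8+8+8+8+8+8+8+8 = 128

128


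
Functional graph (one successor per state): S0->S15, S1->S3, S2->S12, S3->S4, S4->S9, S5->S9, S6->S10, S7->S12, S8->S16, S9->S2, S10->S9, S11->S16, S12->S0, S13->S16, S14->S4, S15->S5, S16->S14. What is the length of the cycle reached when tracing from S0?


Trace from S0 until a state repeats:
  S0 -> S15 -> S5 -> S9 -> S2 -> S12 -> S0
S0 first seen at step 0, revisited at step 6.
Cycle length = 6 - 0 = 6

6


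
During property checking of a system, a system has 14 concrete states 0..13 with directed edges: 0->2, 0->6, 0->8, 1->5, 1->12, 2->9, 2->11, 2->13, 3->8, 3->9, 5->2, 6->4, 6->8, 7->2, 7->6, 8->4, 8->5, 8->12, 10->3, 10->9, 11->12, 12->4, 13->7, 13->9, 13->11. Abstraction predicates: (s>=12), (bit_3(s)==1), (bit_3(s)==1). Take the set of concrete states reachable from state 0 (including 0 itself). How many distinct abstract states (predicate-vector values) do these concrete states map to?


BFS from 0:
Concrete reachable: {0, 2, 4, 5, 6, 7, 8, 9, 11, 12, 13}
Abstract via predicates (s>=12), (bit_3(s)==1), (bit_3(s)==1):
  (0,0,0) <- {0, 2, 4, 5, 6, 7}
  (0,1,1) <- {8, 9, 11}
  (1,1,1) <- {12, 13}
Distinct abstract states = 3

3


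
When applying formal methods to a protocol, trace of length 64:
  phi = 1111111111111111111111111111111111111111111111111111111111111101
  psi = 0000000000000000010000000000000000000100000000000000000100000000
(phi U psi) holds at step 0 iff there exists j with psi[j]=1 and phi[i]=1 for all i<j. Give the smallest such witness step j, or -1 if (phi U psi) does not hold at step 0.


(phi U psi) at 0: need smallest j with psi[j]=1 and phi[i]=1 for all i in [0,j).
Scan from step 0:
  step 0: phi=1, psi=0 -> continue
  step 1: phi=1, psi=0 -> continue
  step 2: phi=1, psi=0 -> continue
  step 3: phi=1, psi=0 -> continue
  step 17: psi=1 and phi held for [0,17) -> witness found
Witness step = 17

17


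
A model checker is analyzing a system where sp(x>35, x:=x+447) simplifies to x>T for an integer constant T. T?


Formula: sp(P, x:=E) = exists old_x. (x = E[old_x/x]) AND P[old_x/x] (old_x is the value of x before the assignment; eliminate old_x by solving x = E[old_x/x] for old_x)
Step 1: Precondition P: x>35, i.e. old_x > 35
Step 2: Assignment gives x = old_x + 447, so old_x = x - 447
Step 3: Substitute into P: x - 447 > 35
Step 4: Simplify: x > 35+447 = 482

482


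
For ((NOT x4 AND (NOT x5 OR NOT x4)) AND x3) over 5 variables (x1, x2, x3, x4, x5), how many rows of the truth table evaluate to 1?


Formula: ((NOT x4 AND (NOT x5 OR NOT x4)) AND x3) over 5 vars (32 rows)
Evaluate each row (x1, x2, x3, x4, x5 as bits, MSB first):
  row 0 [00000]: ((NOT 0 AND (NOT 0 OR NOT 0)) AND 0) -> 0
  row 1 [00001]: ((NOT 0 AND (NOT 1 OR NOT 0)) AND 0) -> 0
  row 2 [00010]: ((NOT 1 AND (NOT 0 OR NOT 1)) AND 0) -> 0
  row 3 [00011]: ((NOT 1 AND (NOT 1 OR NOT 1)) AND 0) -> 0
  row 4 [00100]: ((NOT 0 AND (NOT 0 OR NOT 0)) AND 1) -> 1
  row 5 [00101]: ((NOT 0 AND (NOT 1 OR NOT 0)) AND 1) -> 1
  row 6 [00110]: ((NOT 1 AND (NOT 0 OR NOT 1)) AND 1) -> 0
  row 7 [00111]: ((NOT 1 AND (NOT 1 OR NOT 1)) AND 1) -> 0
  row 8 [01000]: ((NOT 0 AND (NOT 0 OR NOT 0)) AND 0) -> 0
  row 9 [01001]: ((NOT 0 AND (NOT 1 OR NOT 0)) AND 0) -> 0
  row 10 [01010]: ((NOT 1 AND (NOT 0 OR NOT 1)) AND 0) -> 0
  row 11 [01011]: ((NOT 1 AND (NOT 1 OR NOT 1)) AND 0) -> 0
  row 12 [01100]: ((NOT 0 AND (NOT 0 OR NOT 0)) AND 1) -> 1
  row 13 [01101]: ((NOT 0 AND (NOT 1 OR NOT 0)) AND 1) -> 1
  row 14 [01110]: ((NOT 1 AND (NOT 0 OR NOT 1)) AND 1) -> 0
  row 15 [01111]: ((NOT 1 AND (NOT 1 OR NOT 1)) AND 1) -> 0
  row 16 [10000]: ((NOT 0 AND (NOT 0 OR NOT 0)) AND 0) -> 0
  row 17 [10001]: ((NOT 0 AND (NOT 1 OR NOT 0)) AND 0) -> 0
  row 18 [10010]: ((NOT 1 AND (NOT 0 OR NOT 1)) AND 0) -> 0
  row 19 [10011]: ((NOT 1 AND (NOT 1 OR NOT 1)) AND 0) -> 0
  row 20 [10100]: ((NOT 0 AND (NOT 0 OR NOT 0)) AND 1) -> 1
  row 21 [10101]: ((NOT 0 AND (NOT 1 OR NOT 0)) AND 1) -> 1
  row 22 [10110]: ((NOT 1 AND (NOT 0 OR NOT 1)) AND 1) -> 0
  row 23 [10111]: ((NOT 1 AND (NOT 1 OR NOT 1)) AND 1) -> 0
  row 24 [11000]: ((NOT 0 AND (NOT 0 OR NOT 0)) AND 0) -> 0
  row 25 [11001]: ((NOT 0 AND (NOT 1 OR NOT 0)) AND 0) -> 0
  row 26 [11010]: ((NOT 1 AND (NOT 0 OR NOT 1)) AND 0) -> 0
  row 27 [11011]: ((NOT 1 AND (NOT 1 OR NOT 1)) AND 0) -> 0
  row 28 [11100]: ((NOT 0 AND (NOT 0 OR NOT 0)) AND 1) -> 1
  row 29 [11101]: ((NOT 0 AND (NOT 1 OR NOT 0)) AND 1) -> 1
  row 30 [11110]: ((NOT 1 AND (NOT 0 OR NOT 1)) AND 1) -> 0
  row 31 [11111]: ((NOT 1 AND (NOT 1 OR NOT 1)) AND 1) -> 0
Full result column, 8 rows per line (x1,x2 fixed per line; x3,x4,x5 runs 000..111 left to right):
  rows 0-7 [x1,x2=00]: 00001100  (ones: 2)
  rows 8-15 [x1,x2=01]: 00001100  (ones: 2)
  rows 16-23 [x1,x2=10]: 00001100  (ones: 2)
  rows 24-31 [x1,x2=11]: 00001100  (ones: 2)
Count of 1-rows = 2+2+2+2 = 8

8


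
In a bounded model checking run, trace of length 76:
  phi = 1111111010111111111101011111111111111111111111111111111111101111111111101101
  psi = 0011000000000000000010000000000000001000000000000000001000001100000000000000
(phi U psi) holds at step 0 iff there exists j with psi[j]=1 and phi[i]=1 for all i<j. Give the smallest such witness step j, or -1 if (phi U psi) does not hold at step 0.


(phi U psi) at 0: need smallest j with psi[j]=1 and phi[i]=1 for all i in [0,j).
Scan from step 0:
  step 0: phi=1, psi=0 -> continue
  step 1: phi=1, psi=0 -> continue
  step 2: psi=1 and phi held for [0,2) -> witness found
Witness step = 2

2


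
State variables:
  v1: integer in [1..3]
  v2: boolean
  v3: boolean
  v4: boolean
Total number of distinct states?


State space = product of domain sizes of all variables.
Domain sizes:
  v1 (integer in [1..3]): 3
  v2 (boolean): 2
  v3 (boolean): 2
  v4 (boolean): 2
Product = 3 * 2 * 2 * 2 = 24

24


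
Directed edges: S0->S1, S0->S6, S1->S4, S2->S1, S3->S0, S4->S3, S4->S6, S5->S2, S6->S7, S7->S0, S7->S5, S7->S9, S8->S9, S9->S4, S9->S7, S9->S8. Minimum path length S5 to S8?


BFS layer-by-layer from S5:
  dist 0: {S5}
  dist 1: {S2}
  dist 2: {S1}
  dist 3: {S4}
  dist 4: {S3, S6}
  dist 5: {S0, S7}
  dist 6: {S9}
  dist 7: {S8}
  -> S8 reached at distance 7
Shortest path length = 7

7


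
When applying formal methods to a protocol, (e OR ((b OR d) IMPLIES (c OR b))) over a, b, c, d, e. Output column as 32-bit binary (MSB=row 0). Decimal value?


Formula: (e OR ((b OR d) IMPLIES (c OR b))) over a, b, c, d, e (32 rows)
Evaluate each row (bits = a,b,c,d,e, MSB first):
  row 0 [00000]: (0 OR ((0 OR 0) IMPLIES (0 OR 0))) -> 1
  row 1 [00001]: (1 OR ((0 OR 0) IMPLIES (0 OR 0))) -> 1
  row 2 [00010]: (0 OR ((0 OR 1) IMPLIES (0 OR 0))) -> 0
  row 3 [00011]: (1 OR ((0 OR 1) IMPLIES (0 OR 0))) -> 1
  row 4 [00100]: (0 OR ((0 OR 0) IMPLIES (1 OR 0))) -> 1
  row 5 [00101]: (1 OR ((0 OR 0) IMPLIES (1 OR 0))) -> 1
  row 6 [00110]: (0 OR ((0 OR 1) IMPLIES (1 OR 0))) -> 1
  row 7 [00111]: (1 OR ((0 OR 1) IMPLIES (1 OR 0))) -> 1
  row 8 [01000]: (0 OR ((1 OR 0) IMPLIES (0 OR 1))) -> 1
  row 9 [01001]: (1 OR ((1 OR 0) IMPLIES (0 OR 1))) -> 1
  row 10 [01010]: (0 OR ((1 OR 1) IMPLIES (0 OR 1))) -> 1
  row 11 [01011]: (1 OR ((1 OR 1) IMPLIES (0 OR 1))) -> 1
  row 12 [01100]: (0 OR ((1 OR 0) IMPLIES (1 OR 1))) -> 1
  row 13 [01101]: (1 OR ((1 OR 0) IMPLIES (1 OR 1))) -> 1
  row 14 [01110]: (0 OR ((1 OR 1) IMPLIES (1 OR 1))) -> 1
  row 15 [01111]: (1 OR ((1 OR 1) IMPLIES (1 OR 1))) -> 1
  row 16 [10000]: (0 OR ((0 OR 0) IMPLIES (0 OR 0))) -> 1
  row 17 [10001]: (1 OR ((0 OR 0) IMPLIES (0 OR 0))) -> 1
  row 18 [10010]: (0 OR ((0 OR 1) IMPLIES (0 OR 0))) -> 0
  row 19 [10011]: (1 OR ((0 OR 1) IMPLIES (0 OR 0))) -> 1
  row 20 [10100]: (0 OR ((0 OR 0) IMPLIES (1 OR 0))) -> 1
  row 21 [10101]: (1 OR ((0 OR 0) IMPLIES (1 OR 0))) -> 1
  row 22 [10110]: (0 OR ((0 OR 1) IMPLIES (1 OR 0))) -> 1
  row 23 [10111]: (1 OR ((0 OR 1) IMPLIES (1 OR 0))) -> 1
  row 24 [11000]: (0 OR ((1 OR 0) IMPLIES (0 OR 1))) -> 1
  row 25 [11001]: (1 OR ((1 OR 0) IMPLIES (0 OR 1))) -> 1
  row 26 [11010]: (0 OR ((1 OR 1) IMPLIES (0 OR 1))) -> 1
  row 27 [11011]: (1 OR ((1 OR 1) IMPLIES (0 OR 1))) -> 1
  row 28 [11100]: (0 OR ((1 OR 0) IMPLIES (1 OR 1))) -> 1
  row 29 [11101]: (1 OR ((1 OR 0) IMPLIES (1 OR 1))) -> 1
  row 30 [11110]: (0 OR ((1 OR 1) IMPLIES (1 OR 1))) -> 1
  row 31 [11111]: (1 OR ((1 OR 1) IMPLIES (1 OR 1))) -> 1
Full result column, 4 rows per line (a,b,c fixed per line; d,e runs 00..11 left to right):
  rows 0-3 [a,b,c=000]: 1101  = hex D
  rows 4-7 [a,b,c=001]: 1111  = hex F
  rows 8-11 [a,b,c=010]: 1111  = hex F
  rows 12-15 [a,b,c=011]: 1111  = hex F
  rows 16-19 [a,b,c=100]: 1101  = hex D
  rows 20-23 [a,b,c=101]: 1111  = hex F
  rows 24-27 [a,b,c=110]: 1111  = hex F
  rows 28-31 [a,b,c=111]: 1111  = hex F
Output column (row 0 .. row 31) = 11011111111111111101111111111111
Output column grouped in 4s = 1101 1111 1111 1111 1101 1111 1111 1111 = 0xDFFFDFFF
Convert to decimal digit by digit (value = value*16 + digit):
  D -> 13
  13*16 + 15 (F) = 223
  223*16 + 15 (F) = 3583
  3583*16 + 15 (F) = 57343
  57343*16 + 13 (D) = 917501
  917501*16 + 15 (F) = 14680031
  14680031*16 + 15 (F) = 234880511
  234880511*16 + 15 (F) = 3758088191
Decimal = 3758088191

3758088191


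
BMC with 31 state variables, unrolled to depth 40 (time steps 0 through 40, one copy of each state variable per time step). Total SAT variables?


BMC unrolls to depth k, creating one copy of each state var for steps 0..k.
Step count = 40 + 1 = 41 (steps 0 through 40)
Vars per step = 31
Total = 31 * 41 = 1271

1271


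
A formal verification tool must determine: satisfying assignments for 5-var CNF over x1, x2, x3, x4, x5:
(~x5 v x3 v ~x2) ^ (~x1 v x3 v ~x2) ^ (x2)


CNF with 3 clauses over 5 vars (32 assignments).
An assignment satisfies CNF iff every clause has >=1 true literal.
Check each row (bits = x1,x2,x3,x4,x5; clause T/F shown):
  row 0 [00000]: clauses=TTF -> 0
  row 1 [00001]: clauses=TTF -> 0
  row 2 [00010]: clauses=TTF -> 0
  row 3 [00011]: clauses=TTF -> 0
  row 4 [00100]: clauses=TTF -> 0
  row 5 [00101]: clauses=TTF -> 0
  row 6 [00110]: clauses=TTF -> 0
  row 7 [00111]: clauses=TTF -> 0
  row 8 [01000]: clauses=TTT -> 1
  row 9 [01001]: clauses=FTT -> 0
  row 10 [01010]: clauses=TTT -> 1
  row 11 [01011]: clauses=FTT -> 0
  row 12 [01100]: clauses=TTT -> 1
  row 13 [01101]: clauses=TTT -> 1
  row 14 [01110]: clauses=TTT -> 1
  row 15 [01111]: clauses=TTT -> 1
  row 16 [10000]: clauses=TTF -> 0
  row 17 [10001]: clauses=TTF -> 0
  row 18 [10010]: clauses=TTF -> 0
  row 19 [10011]: clauses=TTF -> 0
  row 20 [10100]: clauses=TTF -> 0
  row 21 [10101]: clauses=TTF -> 0
  row 22 [10110]: clauses=TTF -> 0
  row 23 [10111]: clauses=TTF -> 0
  row 24 [11000]: clauses=TFT -> 0
  row 25 [11001]: clauses=FFT -> 0
  row 26 [11010]: clauses=TFT -> 0
  row 27 [11011]: clauses=FFT -> 0
  row 28 [11100]: clauses=TTT -> 1
  row 29 [11101]: clauses=TTT -> 1
  row 30 [11110]: clauses=TTT -> 1
  row 31 [11111]: clauses=TTT -> 1
Full result column, 8 rows per line (x1,x2 fixed per line; x3,x4,x5 runs 000..111 left to right):
  rows 0-7 [x1,x2=00]: 00000000  (ones: 0)
  rows 8-15 [x1,x2=01]: 10101111  (ones: 6)
  rows 16-23 [x1,x2=10]: 00000000  (ones: 0)
  rows 24-31 [x1,x2=11]: 00001111  (ones: 4)
Satisfying assignments = 0+6+0+4 = 10

10


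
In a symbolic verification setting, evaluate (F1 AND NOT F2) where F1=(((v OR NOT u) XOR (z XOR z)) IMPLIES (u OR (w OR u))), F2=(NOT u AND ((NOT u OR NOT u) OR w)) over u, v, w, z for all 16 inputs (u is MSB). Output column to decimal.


F1 = (((v OR NOT u) XOR (z XOR z)) IMPLIES (u OR (w OR u)))
F2 = (NOT u AND ((NOT u OR NOT u) OR w))
Counterexample to F1=>F2 is where F1=1 and F2=0.
Evaluate each row (bits = u,v,w,z, MSB first):
  row 0 [0000]: F1=0 F2=1 -> F1&~F2 -> 0
  row 1 [0001]: F1=0 F2=1 -> F1&~F2 -> 0
  row 2 [0010]: F1=1 F2=1 -> F1&~F2 -> 0
  row 3 [0011]: F1=1 F2=1 -> F1&~F2 -> 0
  row 4 [0100]: F1=0 F2=1 -> F1&~F2 -> 0
  row 5 [0101]: F1=0 F2=1 -> F1&~F2 -> 0
  row 6 [0110]: F1=1 F2=1 -> F1&~F2 -> 0
  row 7 [0111]: F1=1 F2=1 -> F1&~F2 -> 0
  row 8 [1000]: F1=1 F2=0 -> F1&~F2 -> 1
  row 9 [1001]: F1=1 F2=0 -> F1&~F2 -> 1
  row 10 [1010]: F1=1 F2=0 -> F1&~F2 -> 1
  row 11 [1011]: F1=1 F2=0 -> F1&~F2 -> 1
  row 12 [1100]: F1=1 F2=0 -> F1&~F2 -> 1
  row 13 [1101]: F1=1 F2=0 -> F1&~F2 -> 1
  row 14 [1110]: F1=1 F2=0 -> F1&~F2 -> 1
  row 15 [1111]: F1=1 F2=0 -> F1&~F2 -> 1
Full result column, 4 rows per line (u,v fixed per line; w,z runs 00..11 left to right):
  rows 0-3 [u,v=00]: 0000  = hex 0
  rows 4-7 [u,v=01]: 0000  = hex 0
  rows 8-11 [u,v=10]: 1111  = hex F
  rows 12-15 [u,v=11]: 1111  = hex F
Counterexample vector (row 0 .. row 15) = 0000000011111111
Output column grouped in 4s = 0000 0000 1111 1111 = 0x00FF
Convert to decimal digit by digit (value = value*16 + digit):
  0 -> 0
  0*16 + 0 = 0
  0*16 + 15 (F) = 15
  15*16 + 15 (F) = 255
Decimal = 255

255


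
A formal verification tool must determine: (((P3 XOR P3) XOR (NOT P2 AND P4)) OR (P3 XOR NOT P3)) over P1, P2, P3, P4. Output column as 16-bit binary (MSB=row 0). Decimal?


Formula: (((P3 XOR P3) XOR (NOT P2 AND P4)) OR (P3 XOR NOT P3)) over P1, P2, P3, P4 (16 rows)
Evaluate each row (bits = P1,P2,P3,P4, MSB first):
  row 0 [0000]: (((0 XOR 0) XOR (NOT 0 AND 0)) OR (0 XOR NOT 0)) -> 1
  row 1 [0001]: (((0 XOR 0) XOR (NOT 0 AND 1)) OR (0 XOR NOT 0)) -> 1
  row 2 [0010]: (((1 XOR 1) XOR (NOT 0 AND 0)) OR (1 XOR NOT 1)) -> 1
  row 3 [0011]: (((1 XOR 1) XOR (NOT 0 AND 1)) OR (1 XOR NOT 1)) -> 1
  row 4 [0100]: (((0 XOR 0) XOR (NOT 1 AND 0)) OR (0 XOR NOT 0)) -> 1
  row 5 [0101]: (((0 XOR 0) XOR (NOT 1 AND 1)) OR (0 XOR NOT 0)) -> 1
  row 6 [0110]: (((1 XOR 1) XOR (NOT 1 AND 0)) OR (1 XOR NOT 1)) -> 1
  row 7 [0111]: (((1 XOR 1) XOR (NOT 1 AND 1)) OR (1 XOR NOT 1)) -> 1
  row 8 [1000]: (((0 XOR 0) XOR (NOT 0 AND 0)) OR (0 XOR NOT 0)) -> 1
  row 9 [1001]: (((0 XOR 0) XOR (NOT 0 AND 1)) OR (0 XOR NOT 0)) -> 1
  row 10 [1010]: (((1 XOR 1) XOR (NOT 0 AND 0)) OR (1 XOR NOT 1)) -> 1
  row 11 [1011]: (((1 XOR 1) XOR (NOT 0 AND 1)) OR (1 XOR NOT 1)) -> 1
  row 12 [1100]: (((0 XOR 0) XOR (NOT 1 AND 0)) OR (0 XOR NOT 0)) -> 1
  row 13 [1101]: (((0 XOR 0) XOR (NOT 1 AND 1)) OR (0 XOR NOT 0)) -> 1
  row 14 [1110]: (((1 XOR 1) XOR (NOT 1 AND 0)) OR (1 XOR NOT 1)) -> 1
  row 15 [1111]: (((1 XOR 1) XOR (NOT 1 AND 1)) OR (1 XOR NOT 1)) -> 1
Full result column, 4 rows per line (P1,P2 fixed per line; P3,P4 runs 00..11 left to right):
  rows 0-3 [P1,P2=00]: 1111  = hex F
  rows 4-7 [P1,P2=01]: 1111  = hex F
  rows 8-11 [P1,P2=10]: 1111  = hex F
  rows 12-15 [P1,P2=11]: 1111  = hex F
Output column (row 0 .. row 15) = 1111111111111111
Output column grouped in 4s = 1111 1111 1111 1111 = 0xFFFF
Convert to decimal digit by digit (value = value*16 + digit):
  F -> 15
  15*16 + 15 (F) = 255
  255*16 + 15 (F) = 4095
  4095*16 + 15 (F) = 65535
Decimal = 65535

65535
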